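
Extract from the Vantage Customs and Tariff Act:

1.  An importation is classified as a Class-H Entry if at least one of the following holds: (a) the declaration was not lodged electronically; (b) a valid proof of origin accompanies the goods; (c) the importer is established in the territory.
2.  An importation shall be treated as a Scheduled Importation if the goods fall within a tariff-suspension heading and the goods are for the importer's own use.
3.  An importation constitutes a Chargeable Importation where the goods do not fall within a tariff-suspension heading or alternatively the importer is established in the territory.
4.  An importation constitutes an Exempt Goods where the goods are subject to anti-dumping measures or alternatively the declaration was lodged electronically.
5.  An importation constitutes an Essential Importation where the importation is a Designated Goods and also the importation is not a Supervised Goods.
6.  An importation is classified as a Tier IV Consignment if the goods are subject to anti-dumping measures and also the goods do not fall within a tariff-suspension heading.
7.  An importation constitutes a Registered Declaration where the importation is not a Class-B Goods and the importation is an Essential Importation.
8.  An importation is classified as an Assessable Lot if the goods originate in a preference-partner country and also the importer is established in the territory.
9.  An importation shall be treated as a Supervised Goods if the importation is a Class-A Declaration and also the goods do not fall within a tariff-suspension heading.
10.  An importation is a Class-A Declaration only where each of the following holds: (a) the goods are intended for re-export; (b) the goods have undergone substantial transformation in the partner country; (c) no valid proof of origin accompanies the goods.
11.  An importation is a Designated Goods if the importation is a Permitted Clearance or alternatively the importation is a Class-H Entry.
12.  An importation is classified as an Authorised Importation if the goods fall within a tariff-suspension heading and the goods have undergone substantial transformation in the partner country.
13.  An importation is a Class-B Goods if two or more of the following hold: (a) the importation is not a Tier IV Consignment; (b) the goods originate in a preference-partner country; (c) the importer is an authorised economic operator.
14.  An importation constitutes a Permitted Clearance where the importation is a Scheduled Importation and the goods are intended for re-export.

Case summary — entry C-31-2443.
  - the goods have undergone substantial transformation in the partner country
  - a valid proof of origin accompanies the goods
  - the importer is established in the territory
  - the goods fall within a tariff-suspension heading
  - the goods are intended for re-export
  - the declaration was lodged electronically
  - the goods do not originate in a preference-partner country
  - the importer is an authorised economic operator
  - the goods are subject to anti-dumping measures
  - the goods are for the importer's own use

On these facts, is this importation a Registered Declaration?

paragraph 6 — Tier IV Consignment: [the goods are subject to anti-dumping measures? yes] AND [the goods do not fall within a tariff-suspension heading? no] → not satisfied.
paragraph 13 — Class-B Goods: not a Tier IV Consignment (paragraph 6)? yes; the goods originate in a preference-partner country? no; the importer is an authorised economic operator? yes — 2 of 3 hold (need ≥2) → satisfied.
paragraph 2 — Scheduled Importation: [the goods fall within a tariff-suspension heading? yes] AND [the goods are for the importer's own use? yes] → satisfied.
paragraph 14 — Permitted Clearance: [Scheduled Importation (paragraph 2)? yes] AND [the goods are intended for re-export? yes] → satisfied.
paragraph 1 — Class-H Entry: [the declaration was not lodged electronically? no] OR [a valid proof of origin accompanies the goods? yes] OR [the importer is established in the territory? yes] → satisfied.
paragraph 11 — Designated Goods: [Permitted Clearance (paragraph 14)? yes] OR [Class-H Entry (paragraph 1)? yes] → satisfied.
paragraph 10 — Class-A Declaration: [the goods are intended for re-export? yes] AND [the goods have undergone substantial transformation in the partner country? yes] AND [no valid proof of origin accompanies the goods? no] → not satisfied.
paragraph 9 — Supervised Goods: [Class-A Declaration (paragraph 10)? no] AND [the goods do not fall within a tariff-suspension heading? no] → not satisfied.
paragraph 5 — Essential Importation: [Designated Goods (paragraph 11)? yes] AND [not a Supervised Goods (paragraph 9)? yes] → satisfied.
paragraph 7 — Registered Declaration: [not a Class-B Goods (paragraph 13)? no] AND [Essential Importation (paragraph 5)? yes] → not satisfied.

No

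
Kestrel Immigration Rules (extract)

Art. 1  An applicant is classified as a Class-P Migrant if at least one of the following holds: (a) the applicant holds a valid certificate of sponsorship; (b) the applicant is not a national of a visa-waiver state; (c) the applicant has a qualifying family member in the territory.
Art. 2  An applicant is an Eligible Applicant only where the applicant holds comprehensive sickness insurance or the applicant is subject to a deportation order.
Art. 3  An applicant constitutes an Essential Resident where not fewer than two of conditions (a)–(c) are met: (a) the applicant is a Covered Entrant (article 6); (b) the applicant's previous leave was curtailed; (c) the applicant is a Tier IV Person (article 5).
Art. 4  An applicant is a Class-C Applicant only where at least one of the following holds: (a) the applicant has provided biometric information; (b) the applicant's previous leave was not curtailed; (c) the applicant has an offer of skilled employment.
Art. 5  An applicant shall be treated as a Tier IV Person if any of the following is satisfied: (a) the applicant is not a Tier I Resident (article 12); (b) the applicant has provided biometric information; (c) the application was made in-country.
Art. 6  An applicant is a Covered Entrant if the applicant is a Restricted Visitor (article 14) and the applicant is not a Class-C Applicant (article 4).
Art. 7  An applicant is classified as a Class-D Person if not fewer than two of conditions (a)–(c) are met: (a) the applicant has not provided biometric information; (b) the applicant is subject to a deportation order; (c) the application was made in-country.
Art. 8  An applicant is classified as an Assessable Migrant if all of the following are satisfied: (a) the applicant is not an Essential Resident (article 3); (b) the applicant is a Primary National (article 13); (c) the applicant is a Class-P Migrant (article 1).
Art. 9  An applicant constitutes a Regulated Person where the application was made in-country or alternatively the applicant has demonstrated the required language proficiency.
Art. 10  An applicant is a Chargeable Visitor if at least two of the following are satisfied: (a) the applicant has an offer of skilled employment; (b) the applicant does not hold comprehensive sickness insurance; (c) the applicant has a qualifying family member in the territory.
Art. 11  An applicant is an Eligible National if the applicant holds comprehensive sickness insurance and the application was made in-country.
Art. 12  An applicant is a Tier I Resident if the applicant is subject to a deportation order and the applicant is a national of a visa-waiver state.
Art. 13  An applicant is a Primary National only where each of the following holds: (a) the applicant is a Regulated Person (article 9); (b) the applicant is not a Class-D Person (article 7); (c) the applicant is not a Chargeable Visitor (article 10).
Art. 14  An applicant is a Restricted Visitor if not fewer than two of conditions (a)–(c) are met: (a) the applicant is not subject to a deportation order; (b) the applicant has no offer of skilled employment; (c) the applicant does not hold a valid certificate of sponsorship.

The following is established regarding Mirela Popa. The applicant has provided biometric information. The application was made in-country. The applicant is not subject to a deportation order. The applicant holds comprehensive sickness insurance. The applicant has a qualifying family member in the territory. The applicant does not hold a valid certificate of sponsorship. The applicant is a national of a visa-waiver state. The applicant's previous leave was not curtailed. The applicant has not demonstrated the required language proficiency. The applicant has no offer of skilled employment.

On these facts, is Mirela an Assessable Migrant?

Yes

Under article 14: the applicant is not subject to a deportation order? yes; the applicant has no offer of skilled employment? yes; the applicant does not hold a valid certificate of sponsorship? yes — 3 of 3 hold (need ≥2) → satisfied.
Under article 4: the applicant has provided biometric information? yes; or the applicant's previous leave was not curtailed? yes; or the applicant has an offer of skilled employment? no. So the applicant is a Class-C Applicant.
Under article 6: Restricted Visitor (article 14)? yes; and not a Class-C Applicant (article 4)? no. So the applicant is not a Covered Entrant.
Under article 12: the applicant is subject to a deportation order? no; and the applicant is a national of a visa-waiver state? yes. So the applicant is not a Tier I Resident.
Under article 5: not a Tier I Resident (article 12)? yes; or the applicant has provided biometric information? yes; or the application was made in-country? yes. So the applicant is a Tier IV Person.
Under article 3: Covered Entrant (article 6)? no; the applicant's previous leave was curtailed? no; Tier IV Person (article 5)? yes — 1 of 3 hold (need ≥2) → not satisfied.
Under article 9: the application was made in-country? yes; or the applicant has demonstrated the required language proficiency? no. So the applicant is a Regulated Person.
Under article 7: the applicant has not provided biometric information? no; the applicant is subject to a deportation order? no; the application was made in-country? yes — 1 of 3 hold (need ≥2) → not satisfied.
Under article 10: the applicant has an offer of skilled employment? no; the applicant does not hold comprehensive sickness insurance? no; the applicant has a qualifying family member in the territory? yes — 1 of 3 hold (need ≥2) → not satisfied.
Under article 13: Regulated Person (article 9)? yes; and not a Class-D Person (article 7)? yes; and not a Chargeable Visitor (article 10)? yes. So the applicant is a Primary National.
Under article 1: the applicant holds a valid certificate of sponsorship? no; or the applicant is not a national of a visa-waiver state? no; or the applicant has a qualifying family member in the territory? yes. So the applicant is a Class-P Migrant.
Under article 8: not an Essential Resident (article 3)? yes; and Primary National (article 13)? yes; and Class-P Migrant (article 1)? yes. So the applicant is an Assessable Migrant.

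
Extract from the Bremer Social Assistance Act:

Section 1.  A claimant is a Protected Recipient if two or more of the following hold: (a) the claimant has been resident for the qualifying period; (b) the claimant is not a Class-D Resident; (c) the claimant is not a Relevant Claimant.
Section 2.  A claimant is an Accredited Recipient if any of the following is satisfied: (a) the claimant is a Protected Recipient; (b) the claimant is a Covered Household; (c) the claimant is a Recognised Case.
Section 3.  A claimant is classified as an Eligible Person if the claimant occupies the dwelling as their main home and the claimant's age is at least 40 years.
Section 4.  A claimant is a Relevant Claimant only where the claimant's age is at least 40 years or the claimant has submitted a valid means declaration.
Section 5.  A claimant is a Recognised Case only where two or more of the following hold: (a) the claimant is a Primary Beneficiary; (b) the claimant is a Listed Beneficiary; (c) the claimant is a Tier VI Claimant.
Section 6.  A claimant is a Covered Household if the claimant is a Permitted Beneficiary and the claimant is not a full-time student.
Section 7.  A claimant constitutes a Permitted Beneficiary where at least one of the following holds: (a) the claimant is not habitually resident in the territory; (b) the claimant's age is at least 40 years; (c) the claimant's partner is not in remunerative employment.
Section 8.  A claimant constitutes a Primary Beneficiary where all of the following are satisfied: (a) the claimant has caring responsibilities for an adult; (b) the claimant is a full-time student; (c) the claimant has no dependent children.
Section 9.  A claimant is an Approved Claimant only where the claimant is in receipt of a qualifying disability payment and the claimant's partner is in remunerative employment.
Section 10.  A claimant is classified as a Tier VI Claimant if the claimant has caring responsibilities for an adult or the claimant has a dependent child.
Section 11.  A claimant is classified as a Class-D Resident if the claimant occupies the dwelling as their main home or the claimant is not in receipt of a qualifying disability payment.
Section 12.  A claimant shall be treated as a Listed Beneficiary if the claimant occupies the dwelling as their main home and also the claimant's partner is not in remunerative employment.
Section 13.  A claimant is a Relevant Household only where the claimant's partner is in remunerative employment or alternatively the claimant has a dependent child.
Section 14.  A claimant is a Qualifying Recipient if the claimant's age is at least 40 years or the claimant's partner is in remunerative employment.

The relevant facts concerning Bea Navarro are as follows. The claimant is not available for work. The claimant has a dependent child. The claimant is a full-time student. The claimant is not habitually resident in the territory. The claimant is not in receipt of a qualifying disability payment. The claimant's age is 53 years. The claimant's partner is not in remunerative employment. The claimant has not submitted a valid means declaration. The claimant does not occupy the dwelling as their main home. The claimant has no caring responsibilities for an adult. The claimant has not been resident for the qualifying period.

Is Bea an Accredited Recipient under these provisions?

No

Under section 11: the claimant occupies the dwelling as their main home? no; or the claimant is not in receipt of a qualifying disability payment? yes. So the claimant is a Class-D Resident.
Under section 4: claimant's age: 53 years ≥ 40 years? yes; or the claimant has submitted a valid means declaration? no. So the claimant is a Relevant Claimant.
Under section 1: the claimant has been resident for the qualifying period? no; not a Class-D Resident (section 11)? no; not a Relevant Claimant (section 4)? no — 0 of 3 hold (need ≥2) → not satisfied.
Under section 7: the claimant is not habitually resident in the territory? yes; or claimant's age: 53 years ≥ 40 years? yes; or the claimant's partner is not in remunerative employment? yes. So the claimant is a Permitted Beneficiary.
Under section 6: Permitted Beneficiary (section 7)? yes; and the claimant is not a full-time student? no. So the claimant is not a Covered Household.
Under section 8: the claimant has caring responsibilities for an adult? no; and the claimant is a full-time student? yes; and the claimant has no dependent children? no. So the claimant is not a Primary Beneficiary.
Under section 12: the claimant occupies the dwelling as their main home? no; and the claimant's partner is not in remunerative employment? yes. So the claimant is not a Listed Beneficiary.
Under section 10: the claimant has caring responsibilities for an adult? no; or the claimant has a dependent child? yes. So the claimant is a Tier VI Claimant.
Under section 5: Primary Beneficiary (section 8)? no; Listed Beneficiary (section 12)? no; Tier VI Claimant (section 10)? yes — 1 of 3 hold (need ≥2) → not satisfied.
Under section 2: Protected Recipient (section 1)? no; or Covered Household (section 6)? no; or Recognised Case (section 5)? no. So the claimant is not an Accredited Recipient.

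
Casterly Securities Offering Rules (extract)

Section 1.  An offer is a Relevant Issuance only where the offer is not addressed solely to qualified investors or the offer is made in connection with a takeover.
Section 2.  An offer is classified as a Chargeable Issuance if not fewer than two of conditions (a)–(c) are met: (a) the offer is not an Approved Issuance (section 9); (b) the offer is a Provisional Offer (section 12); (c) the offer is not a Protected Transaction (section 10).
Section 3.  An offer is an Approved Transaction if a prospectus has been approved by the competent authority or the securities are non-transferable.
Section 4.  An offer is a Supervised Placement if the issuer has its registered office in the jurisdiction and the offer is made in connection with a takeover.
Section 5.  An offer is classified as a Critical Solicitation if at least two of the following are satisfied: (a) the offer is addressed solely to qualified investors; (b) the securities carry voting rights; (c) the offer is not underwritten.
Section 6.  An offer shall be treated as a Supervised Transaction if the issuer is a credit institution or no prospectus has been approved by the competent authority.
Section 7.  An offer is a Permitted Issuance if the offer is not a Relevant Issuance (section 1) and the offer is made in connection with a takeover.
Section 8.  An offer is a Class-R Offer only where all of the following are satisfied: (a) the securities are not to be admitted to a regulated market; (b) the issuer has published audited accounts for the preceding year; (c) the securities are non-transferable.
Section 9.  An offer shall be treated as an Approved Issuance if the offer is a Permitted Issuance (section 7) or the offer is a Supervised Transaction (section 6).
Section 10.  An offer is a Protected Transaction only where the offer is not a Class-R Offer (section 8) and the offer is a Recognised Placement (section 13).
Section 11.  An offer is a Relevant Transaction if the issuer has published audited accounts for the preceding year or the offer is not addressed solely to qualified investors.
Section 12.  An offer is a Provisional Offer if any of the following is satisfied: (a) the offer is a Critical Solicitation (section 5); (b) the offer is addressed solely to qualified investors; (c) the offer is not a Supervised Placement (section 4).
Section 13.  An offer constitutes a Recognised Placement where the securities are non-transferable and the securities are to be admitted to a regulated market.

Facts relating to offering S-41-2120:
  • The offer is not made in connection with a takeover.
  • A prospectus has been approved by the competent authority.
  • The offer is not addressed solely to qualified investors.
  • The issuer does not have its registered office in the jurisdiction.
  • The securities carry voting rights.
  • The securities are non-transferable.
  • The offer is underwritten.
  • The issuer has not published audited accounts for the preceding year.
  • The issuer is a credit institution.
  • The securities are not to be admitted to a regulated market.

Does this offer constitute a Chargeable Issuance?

section 1 — Relevant Issuance: [the offer is not addressed solely to qualified investors? yes] OR [the offer is made in connection with a takeover? no] → satisfied.
section 7 — Permitted Issuance: [not a Relevant Issuance (section 1)? no] AND [the offer is made in connection with a takeover? no] → not satisfied.
section 6 — Supervised Transaction: [the issuer is a credit institution? yes] OR [no prospectus has been approved by the competent authority? no] → satisfied.
section 9 — Approved Issuance: [Permitted Issuance (section 7)? no] OR [Supervised Transaction (section 6)? yes] → satisfied.
section 5 — Critical Solicitation: the offer is addressed solely to qualified investors? no; the securities carry voting rights? yes; the offer is not underwritten? no — 1 of 3 hold (need ≥2) → not satisfied.
section 4 — Supervised Placement: [the issuer has its registered office in the jurisdiction? no] AND [the offer is made in connection with a takeover? no] → not satisfied.
section 12 — Provisional Offer: [Critical Solicitation (section 5)? no] OR [the offer is addressed solely to qualified investors? no] OR [not a Supervised Placement (section 4)? yes] → satisfied.
section 8 — Class-R Offer: [the securities are not to be admitted to a regulated market? yes] AND [the issuer has published audited accounts for the preceding year? no] AND [the securities are non-transferable? yes] → not satisfied.
section 13 — Recognised Placement: [the securities are non-transferable? yes] AND [the securities are to be admitted to a regulated market? no] → not satisfied.
section 10 — Protected Transaction: [not a Class-R Offer (section 8)? yes] AND [Recognised Placement (section 13)? no] → not satisfied.
section 2 — Chargeable Issuance: not an Approved Issuance (section 9)? no; Provisional Offer (section 12)? yes; not a Protected Transaction (section 10)? yes — 2 of 3 hold (need ≥2) → satisfied.

Yes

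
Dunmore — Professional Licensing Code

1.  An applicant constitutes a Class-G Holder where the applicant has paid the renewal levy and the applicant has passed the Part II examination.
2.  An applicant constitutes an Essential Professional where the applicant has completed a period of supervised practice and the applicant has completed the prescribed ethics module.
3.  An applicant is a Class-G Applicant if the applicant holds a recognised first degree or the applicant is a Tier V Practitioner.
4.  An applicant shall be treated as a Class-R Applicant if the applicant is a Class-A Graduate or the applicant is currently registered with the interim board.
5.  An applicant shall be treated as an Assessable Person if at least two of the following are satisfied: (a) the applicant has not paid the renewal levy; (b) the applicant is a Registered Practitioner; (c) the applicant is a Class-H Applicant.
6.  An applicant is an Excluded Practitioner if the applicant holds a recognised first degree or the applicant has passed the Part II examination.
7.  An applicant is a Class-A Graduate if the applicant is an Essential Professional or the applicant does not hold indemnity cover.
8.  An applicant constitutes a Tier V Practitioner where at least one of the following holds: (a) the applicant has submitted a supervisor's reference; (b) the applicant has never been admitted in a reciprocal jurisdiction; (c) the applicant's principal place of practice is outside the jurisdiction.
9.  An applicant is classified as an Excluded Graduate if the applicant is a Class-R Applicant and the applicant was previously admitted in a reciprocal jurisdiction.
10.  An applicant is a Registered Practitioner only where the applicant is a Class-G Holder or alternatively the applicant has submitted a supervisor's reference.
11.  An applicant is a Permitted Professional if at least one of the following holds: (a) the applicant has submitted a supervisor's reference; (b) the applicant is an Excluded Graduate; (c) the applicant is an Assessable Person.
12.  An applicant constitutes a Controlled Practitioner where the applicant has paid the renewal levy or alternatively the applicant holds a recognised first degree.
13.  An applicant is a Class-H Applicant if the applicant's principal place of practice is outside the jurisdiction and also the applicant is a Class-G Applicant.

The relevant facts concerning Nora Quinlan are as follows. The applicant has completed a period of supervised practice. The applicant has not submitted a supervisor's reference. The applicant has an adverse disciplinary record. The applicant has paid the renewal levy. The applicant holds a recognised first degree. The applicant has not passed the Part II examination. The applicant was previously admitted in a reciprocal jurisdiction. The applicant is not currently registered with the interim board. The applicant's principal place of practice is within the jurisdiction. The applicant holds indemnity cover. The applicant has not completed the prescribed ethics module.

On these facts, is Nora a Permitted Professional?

No

paragraph 2 — Essential Professional: [the applicant has completed a period of supervised practice? yes] AND [the applicant has completed the prescribed ethics module? no] → not satisfied.
paragraph 7 — Class-A Graduate: [Essential Professional (paragraph 2)? no] OR [the applicant does not hold indemnity cover? no] → not satisfied.
paragraph 4 — Class-R Applicant: [Class-A Graduate (paragraph 7)? no] OR [the applicant is currently registered with the interim board? no] → not satisfied.
paragraph 9 — Excluded Graduate: [Class-R Applicant (paragraph 4)? no] AND [the applicant was previously admitted in a reciprocal jurisdiction? yes] → not satisfied.
paragraph 1 — Class-G Holder: [the applicant has paid the renewal levy? yes] AND [the applicant has passed the Part II examination? no] → not satisfied.
paragraph 10 — Registered Practitioner: [Class-G Holder (paragraph 1)? no] OR [the applicant has submitted a supervisor's reference? no] → not satisfied.
paragraph 8 — Tier V Practitioner: [the applicant has submitted a supervisor's reference? no] OR [the applicant has never been admitted in a reciprocal jurisdiction? no] OR [the applicant's principal place of practice is outside the jurisdiction? no] → not satisfied.
paragraph 3 — Class-G Applicant: [the applicant holds a recognised first degree? yes] OR [Tier V Practitioner (paragraph 8)? no] → satisfied.
paragraph 13 — Class-H Applicant: [the applicant's principal place of practice is outside the jurisdiction? no] AND [Class-G Applicant (paragraph 3)? yes] → not satisfied.
paragraph 5 — Assessable Person: the applicant has not paid the renewal levy? no; Registered Practitioner (paragraph 10)? no; Class-H Applicant (paragraph 13)? no — 0 of 3 hold (need ≥2) → not satisfied.
paragraph 11 — Permitted Professional: [the applicant has submitted a supervisor's reference? no] OR [Excluded Graduate (paragraph 9)? no] OR [Assessable Person (paragraph 5)? no] → not satisfied.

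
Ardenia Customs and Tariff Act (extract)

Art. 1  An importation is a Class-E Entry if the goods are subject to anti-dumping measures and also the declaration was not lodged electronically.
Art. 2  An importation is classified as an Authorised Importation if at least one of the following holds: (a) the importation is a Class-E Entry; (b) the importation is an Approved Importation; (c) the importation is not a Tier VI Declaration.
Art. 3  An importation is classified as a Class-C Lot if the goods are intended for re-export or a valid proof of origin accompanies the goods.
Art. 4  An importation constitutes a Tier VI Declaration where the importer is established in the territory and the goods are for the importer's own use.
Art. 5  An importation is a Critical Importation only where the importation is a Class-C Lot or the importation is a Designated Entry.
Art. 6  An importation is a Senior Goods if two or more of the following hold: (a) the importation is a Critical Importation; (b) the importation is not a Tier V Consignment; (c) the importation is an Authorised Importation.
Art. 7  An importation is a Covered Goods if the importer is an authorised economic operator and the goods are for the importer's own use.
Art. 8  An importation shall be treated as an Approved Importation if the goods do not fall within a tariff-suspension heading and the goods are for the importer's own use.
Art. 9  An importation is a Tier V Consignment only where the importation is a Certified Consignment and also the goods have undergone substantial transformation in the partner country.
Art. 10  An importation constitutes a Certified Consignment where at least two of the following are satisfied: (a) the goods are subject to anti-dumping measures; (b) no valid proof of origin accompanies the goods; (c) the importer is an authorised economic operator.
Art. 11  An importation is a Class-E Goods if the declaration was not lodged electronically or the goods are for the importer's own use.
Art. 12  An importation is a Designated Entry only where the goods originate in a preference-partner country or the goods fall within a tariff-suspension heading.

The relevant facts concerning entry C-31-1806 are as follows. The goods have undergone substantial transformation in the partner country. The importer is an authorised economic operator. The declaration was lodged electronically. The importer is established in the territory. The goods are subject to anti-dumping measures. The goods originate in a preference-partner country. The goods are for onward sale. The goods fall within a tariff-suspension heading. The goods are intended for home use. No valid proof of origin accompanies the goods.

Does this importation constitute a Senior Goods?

article 3 — Class-C Lot: [the goods are intended for re-export? no] OR [a valid proof of origin accompanies the goods? no] → not satisfied.
article 12 — Designated Entry: [the goods originate in a preference-partner country? yes] OR [the goods fall within a tariff-suspension heading? yes] → satisfied.
article 5 — Critical Importation: [Class-C Lot (article 3)? no] OR [Designated Entry (article 12)? yes] → satisfied.
article 10 — Certified Consignment: the goods are subject to anti-dumping measures? yes; no valid proof of origin accompanies the goods? yes; the importer is an authorised economic operator? yes — 3 of 3 hold (need ≥2) → satisfied.
article 9 — Tier V Consignment: [Certified Consignment (article 10)? yes] AND [the goods have undergone substantial transformation in the partner country? yes] → satisfied.
article 1 — Class-E Entry: [the goods are subject to anti-dumping measures? yes] AND [the declaration was not lodged electronically? no] → not satisfied.
article 8 — Approved Importation: [the goods do not fall within a tariff-suspension heading? no] AND [the goods are for the importer's own use? no] → not satisfied.
article 4 — Tier VI Declaration: [the importer is established in the territory? yes] AND [the goods are for the importer's own use? no] → not satisfied.
article 2 — Authorised Importation: [Class-E Entry (article 1)? no] OR [Approved Importation (article 8)? no] OR [not a Tier VI Declaration (article 4)? yes] → satisfied.
article 6 — Senior Goods: Critical Importation (article 5)? yes; not a Tier V Consignment (article 9)? no; Authorised Importation (article 2)? yes — 2 of 3 hold (need ≥2) → satisfied.

Yes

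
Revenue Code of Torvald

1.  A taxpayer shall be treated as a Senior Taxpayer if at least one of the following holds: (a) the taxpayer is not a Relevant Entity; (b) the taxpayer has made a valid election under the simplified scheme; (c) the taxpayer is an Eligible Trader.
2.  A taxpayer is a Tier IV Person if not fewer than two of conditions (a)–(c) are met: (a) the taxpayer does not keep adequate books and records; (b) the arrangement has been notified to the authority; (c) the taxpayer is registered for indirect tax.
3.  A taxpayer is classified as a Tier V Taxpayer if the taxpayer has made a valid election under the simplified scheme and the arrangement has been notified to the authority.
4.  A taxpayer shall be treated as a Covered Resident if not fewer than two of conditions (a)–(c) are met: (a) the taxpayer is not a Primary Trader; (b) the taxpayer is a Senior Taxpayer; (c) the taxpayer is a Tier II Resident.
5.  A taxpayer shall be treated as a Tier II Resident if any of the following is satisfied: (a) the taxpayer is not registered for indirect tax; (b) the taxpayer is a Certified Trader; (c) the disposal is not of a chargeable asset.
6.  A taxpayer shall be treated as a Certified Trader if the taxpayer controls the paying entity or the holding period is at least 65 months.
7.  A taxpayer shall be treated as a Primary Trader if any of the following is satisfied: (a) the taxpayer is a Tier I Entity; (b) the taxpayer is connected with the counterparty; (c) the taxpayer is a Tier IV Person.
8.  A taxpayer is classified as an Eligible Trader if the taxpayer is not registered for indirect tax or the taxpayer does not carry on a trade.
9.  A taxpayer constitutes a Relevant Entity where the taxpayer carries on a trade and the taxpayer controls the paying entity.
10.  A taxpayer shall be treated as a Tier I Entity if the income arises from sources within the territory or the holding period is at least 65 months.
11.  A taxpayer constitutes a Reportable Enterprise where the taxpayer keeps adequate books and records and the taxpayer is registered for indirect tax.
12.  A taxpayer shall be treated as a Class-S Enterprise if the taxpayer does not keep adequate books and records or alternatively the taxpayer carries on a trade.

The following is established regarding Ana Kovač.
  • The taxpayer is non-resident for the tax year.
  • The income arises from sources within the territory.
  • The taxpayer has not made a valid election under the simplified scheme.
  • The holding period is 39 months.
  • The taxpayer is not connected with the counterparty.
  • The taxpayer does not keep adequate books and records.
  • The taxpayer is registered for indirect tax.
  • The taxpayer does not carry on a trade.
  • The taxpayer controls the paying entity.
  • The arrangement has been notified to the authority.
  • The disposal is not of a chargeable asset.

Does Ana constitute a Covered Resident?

paragraph 10 — Tier I Entity: [the income arises from sources within the territory? yes] OR [holding period: 39 months ≥ 65 months? no] → satisfied.
paragraph 2 — Tier IV Person: the taxpayer does not keep adequate books and records? yes; the arrangement has been notified to the authority? yes; the taxpayer is registered for indirect tax? yes — 3 of 3 hold (need ≥2) → satisfied.
paragraph 7 — Primary Trader: [Tier I Entity (paragraph 10)? yes] OR [the taxpayer is connected with the counterparty? no] OR [Tier IV Person (paragraph 2)? yes] → satisfied.
paragraph 9 — Relevant Entity: [the taxpayer carries on a trade? no] AND [the taxpayer controls the paying entity? yes] → not satisfied.
paragraph 8 — Eligible Trader: [the taxpayer is not registered for indirect tax? no] OR [the taxpayer does not carry on a trade? yes] → satisfied.
paragraph 1 — Senior Taxpayer: [not a Relevant Entity (paragraph 9)? yes] OR [the taxpayer has made a valid election under the simplified scheme? no] OR [Eligible Trader (paragraph 8)? yes] → satisfied.
paragraph 6 — Certified Trader: [the taxpayer controls the paying entity? yes] OR [holding period: 39 months ≥ 65 months? no] → satisfied.
paragraph 5 — Tier II Resident: [the taxpayer is not registered for indirect tax? no] OR [Certified Trader (paragraph 6)? yes] OR [the disposal is not of a chargeable asset? yes] → satisfied.
paragraph 4 — Covered Resident: not a Primary Trader (paragraph 7)? no; Senior Taxpayer (paragraph 1)? yes; Tier II Resident (paragraph 5)? yes — 2 of 3 hold (need ≥2) → satisfied.

Yes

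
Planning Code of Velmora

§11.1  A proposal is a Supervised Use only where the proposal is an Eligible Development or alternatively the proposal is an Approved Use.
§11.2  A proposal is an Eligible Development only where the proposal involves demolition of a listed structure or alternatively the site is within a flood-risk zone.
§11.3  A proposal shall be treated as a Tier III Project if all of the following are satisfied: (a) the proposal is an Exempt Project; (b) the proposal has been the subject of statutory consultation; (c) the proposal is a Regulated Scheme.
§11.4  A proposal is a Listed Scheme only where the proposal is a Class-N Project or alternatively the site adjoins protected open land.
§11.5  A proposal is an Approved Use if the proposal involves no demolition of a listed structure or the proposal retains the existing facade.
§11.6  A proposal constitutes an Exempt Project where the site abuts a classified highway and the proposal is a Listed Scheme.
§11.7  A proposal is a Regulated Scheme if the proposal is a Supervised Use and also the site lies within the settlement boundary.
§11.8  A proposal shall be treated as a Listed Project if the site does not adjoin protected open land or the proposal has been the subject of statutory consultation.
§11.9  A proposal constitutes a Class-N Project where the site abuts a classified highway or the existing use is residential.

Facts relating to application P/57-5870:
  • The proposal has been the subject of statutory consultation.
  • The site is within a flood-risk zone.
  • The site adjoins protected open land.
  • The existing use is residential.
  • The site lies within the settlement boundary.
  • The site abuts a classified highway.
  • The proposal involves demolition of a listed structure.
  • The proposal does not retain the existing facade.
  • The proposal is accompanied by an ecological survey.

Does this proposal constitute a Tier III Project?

Yes

§11.9 — Class-N Project: [the site abuts a classified highway? yes] OR [the existing use is residential? yes] → satisfied.
§11.4 — Listed Scheme: [Class-N Project (§11.9)? yes] OR [the site adjoins protected open land? yes] → satisfied.
§11.6 — Exempt Project: [the site abuts a classified highway? yes] AND [Listed Scheme (§11.4)? yes] → satisfied.
§11.2 — Eligible Development: [the proposal involves demolition of a listed structure? yes] OR [the site is within a flood-risk zone? yes] → satisfied.
§11.5 — Approved Use: [the proposal involves no demolition of a listed structure? no] OR [the proposal retains the existing facade? no] → not satisfied.
§11.1 — Supervised Use: [Eligible Development (§11.2)? yes] OR [Approved Use (§11.5)? no] → satisfied.
§11.7 — Regulated Scheme: [Supervised Use (§11.1)? yes] AND [the site lies within the settlement boundary? yes] → satisfied.
§11.3 — Tier III Project: [Exempt Project (§11.6)? yes] AND [the proposal has been the subject of statutory consultation? yes] AND [Regulated Scheme (§11.7)? yes] → satisfied.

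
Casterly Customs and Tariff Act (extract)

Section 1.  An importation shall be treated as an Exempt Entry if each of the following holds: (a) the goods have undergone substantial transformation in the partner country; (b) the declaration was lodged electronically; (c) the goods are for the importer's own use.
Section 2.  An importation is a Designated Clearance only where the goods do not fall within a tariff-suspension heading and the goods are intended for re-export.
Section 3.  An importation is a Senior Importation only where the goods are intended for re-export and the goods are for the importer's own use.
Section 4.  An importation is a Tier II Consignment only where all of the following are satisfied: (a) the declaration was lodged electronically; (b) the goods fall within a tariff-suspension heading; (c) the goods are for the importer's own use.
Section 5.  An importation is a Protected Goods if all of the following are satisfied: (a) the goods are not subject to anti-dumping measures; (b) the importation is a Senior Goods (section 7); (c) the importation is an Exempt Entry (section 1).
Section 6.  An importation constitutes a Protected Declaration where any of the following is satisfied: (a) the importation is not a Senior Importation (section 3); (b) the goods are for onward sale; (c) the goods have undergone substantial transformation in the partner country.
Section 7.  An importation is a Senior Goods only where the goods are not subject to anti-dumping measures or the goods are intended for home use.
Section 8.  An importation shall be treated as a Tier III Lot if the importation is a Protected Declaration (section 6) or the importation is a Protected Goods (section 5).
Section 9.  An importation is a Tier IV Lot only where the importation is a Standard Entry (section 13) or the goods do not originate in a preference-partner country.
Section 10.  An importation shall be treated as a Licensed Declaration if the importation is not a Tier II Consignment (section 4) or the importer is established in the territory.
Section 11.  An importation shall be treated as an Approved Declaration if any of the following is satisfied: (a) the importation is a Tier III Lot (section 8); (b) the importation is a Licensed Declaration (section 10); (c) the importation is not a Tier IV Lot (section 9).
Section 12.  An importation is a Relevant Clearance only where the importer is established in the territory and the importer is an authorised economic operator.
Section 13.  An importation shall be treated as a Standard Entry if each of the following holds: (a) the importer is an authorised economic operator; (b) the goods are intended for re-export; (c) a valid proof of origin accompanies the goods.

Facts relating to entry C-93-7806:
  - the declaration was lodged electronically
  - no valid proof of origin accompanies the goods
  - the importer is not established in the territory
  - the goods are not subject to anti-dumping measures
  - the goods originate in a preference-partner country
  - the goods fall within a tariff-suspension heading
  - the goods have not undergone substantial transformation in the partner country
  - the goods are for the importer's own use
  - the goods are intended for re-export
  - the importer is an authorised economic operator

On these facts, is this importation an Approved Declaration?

Under section 3: the goods are intended for re-export? yes; and the goods are for the importer's own use? yes. So the importation is a Senior Importation.
Under section 6: not a Senior Importation (section 3)? no; or the goods are for onward sale? no; or the goods have undergone substantial transformation in the partner country? no. So the importation is not a Protected Declaration.
Under section 7: the goods are not subject to anti-dumping measures? yes; or the goods are intended for home use? no. So the importation is a Senior Goods.
Under section 1: the goods have undergone substantial transformation in the partner country? no; and the declaration was lodged electronically? yes; and the goods are for the importer's own use? yes. So the importation is not an Exempt Entry.
Under section 5: the goods are not subject to anti-dumping measures? yes; and Senior Goods (section 7)? yes; and Exempt Entry (section 1)? no. So the importation is not a Protected Goods.
Under section 8: Protected Declaration (section 6)? no; or Protected Goods (section 5)? no. So the importation is not a Tier III Lot.
Under section 4: the declaration was lodged electronically? yes; and the goods fall within a tariff-suspension heading? yes; and the goods are for the importer's own use? yes. So the importation is a Tier II Consignment.
Under section 10: not a Tier II Consignment (section 4)? no; or the importer is established in the territory? no. So the importation is not a Licensed Declaration.
Under section 13: the importer is an authorised economic operator? yes; and the goods are intended for re-export? yes; and a valid proof of origin accompanies the goods? no. So the importation is not a Standard Entry.
Under section 9: Standard Entry (section 13)? no; or the goods do not originate in a preference-partner country? no. So the importation is not a Tier IV Lot.
Under section 11: Tier III Lot (section 8)? no; or Licensed Declaration (section 10)? no; or not a Tier IV Lot (section 9)? yes. So the importation is an Approved Declaration.

Yes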